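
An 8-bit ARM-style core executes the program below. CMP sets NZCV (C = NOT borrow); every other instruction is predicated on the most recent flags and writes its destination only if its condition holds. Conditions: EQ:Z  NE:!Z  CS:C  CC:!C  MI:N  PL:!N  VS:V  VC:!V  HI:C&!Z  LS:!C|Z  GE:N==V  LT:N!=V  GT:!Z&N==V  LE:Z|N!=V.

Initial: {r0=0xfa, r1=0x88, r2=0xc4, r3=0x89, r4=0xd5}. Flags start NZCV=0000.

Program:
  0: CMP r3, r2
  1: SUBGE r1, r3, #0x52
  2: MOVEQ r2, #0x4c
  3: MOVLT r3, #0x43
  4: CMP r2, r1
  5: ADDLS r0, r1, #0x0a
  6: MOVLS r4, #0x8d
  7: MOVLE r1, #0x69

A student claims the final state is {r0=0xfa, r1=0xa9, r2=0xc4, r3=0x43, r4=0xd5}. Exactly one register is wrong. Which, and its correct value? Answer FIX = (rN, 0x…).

[0] flags=1000 → (cmp)
[1] flags=1000 GE?F → skip
[2] flags=1000 EQ?F → skip
[3] flags=1000 LT?T → r3=0x43
[4] flags=0010 → (cmp)
[5] flags=0010 LS?F → skip
[6] flags=0010 LS?F → skip
[7] flags=0010 LE?F → skip

FIX = (r1, 0x88)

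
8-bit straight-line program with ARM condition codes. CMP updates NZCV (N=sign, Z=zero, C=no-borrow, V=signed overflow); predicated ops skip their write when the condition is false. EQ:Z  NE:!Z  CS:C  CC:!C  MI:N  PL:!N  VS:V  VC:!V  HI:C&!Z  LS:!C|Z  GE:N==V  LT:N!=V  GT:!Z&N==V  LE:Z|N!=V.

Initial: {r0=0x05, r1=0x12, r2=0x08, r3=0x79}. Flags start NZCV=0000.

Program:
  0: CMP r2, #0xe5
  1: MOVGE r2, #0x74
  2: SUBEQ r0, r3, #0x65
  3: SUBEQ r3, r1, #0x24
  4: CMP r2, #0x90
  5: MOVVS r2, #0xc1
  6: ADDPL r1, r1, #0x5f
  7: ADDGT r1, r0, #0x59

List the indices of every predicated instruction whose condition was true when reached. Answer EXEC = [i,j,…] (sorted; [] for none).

[0] flags=0000 → (cmp)
[1] flags=0000 GE?T → r2=0x74
[2] flags=0000 EQ?F → skip
[3] flags=0000 EQ?F → skip
[4] flags=1001 → (cmp)
[5] flags=1001 VS?T → r2=0xc1
[6] flags=1001 PL?F → skip
[7] flags=1001 GT?T → r1=0x5e

EXEC = [1,5,7]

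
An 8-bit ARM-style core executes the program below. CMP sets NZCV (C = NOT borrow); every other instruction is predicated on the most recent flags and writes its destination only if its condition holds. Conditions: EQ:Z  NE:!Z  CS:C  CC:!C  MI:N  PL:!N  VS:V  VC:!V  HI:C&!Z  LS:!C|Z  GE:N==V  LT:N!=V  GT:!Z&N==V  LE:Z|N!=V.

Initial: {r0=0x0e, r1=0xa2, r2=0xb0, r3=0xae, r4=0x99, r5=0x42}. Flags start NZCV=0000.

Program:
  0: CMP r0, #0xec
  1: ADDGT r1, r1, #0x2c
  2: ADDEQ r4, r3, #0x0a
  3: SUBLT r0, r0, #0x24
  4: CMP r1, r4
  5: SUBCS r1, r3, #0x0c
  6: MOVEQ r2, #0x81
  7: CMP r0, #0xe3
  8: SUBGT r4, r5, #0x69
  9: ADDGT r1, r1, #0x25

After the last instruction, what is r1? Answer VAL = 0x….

0: ✓ CMP  NZCV=0000
1: ✓ ADDGT  r1←0xce
2: · ADDEQ
3: · SUBLT
4: ✓ CMP  NZCV=0010
5: ✓ SUBCS  r1←0xa2
6: · MOVEQ
7: ✓ CMP  NZCV=0000
8: ✓ SUBGT  r4←0xd9
9: ✓ ADDGT  r1←0xc7

VAL = 0xc7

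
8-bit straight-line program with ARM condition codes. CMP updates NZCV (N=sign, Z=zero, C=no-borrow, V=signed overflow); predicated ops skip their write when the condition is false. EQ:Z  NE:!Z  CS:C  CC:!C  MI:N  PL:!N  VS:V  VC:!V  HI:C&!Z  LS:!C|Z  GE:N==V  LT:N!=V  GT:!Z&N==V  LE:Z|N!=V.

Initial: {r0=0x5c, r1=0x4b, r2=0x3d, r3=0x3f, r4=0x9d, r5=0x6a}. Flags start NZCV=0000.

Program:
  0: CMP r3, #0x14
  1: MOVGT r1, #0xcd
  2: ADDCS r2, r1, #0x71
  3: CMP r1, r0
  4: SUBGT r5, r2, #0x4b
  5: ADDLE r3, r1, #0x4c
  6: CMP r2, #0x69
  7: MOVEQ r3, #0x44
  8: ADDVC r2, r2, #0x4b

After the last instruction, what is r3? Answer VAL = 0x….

VAL = 0x19

0: ✓ CMP  NZCV=0010
1: ✓ MOVGT  r1←0xcd
2: ✓ ADDCS  r2←0x3e
3: ✓ CMP  NZCV=0011
4: · SUBGT
5: ✓ ADDLE  r3←0x19
6: ✓ CMP  NZCV=1000
7: · MOVEQ
8: ✓ ADDVC  r2←0x89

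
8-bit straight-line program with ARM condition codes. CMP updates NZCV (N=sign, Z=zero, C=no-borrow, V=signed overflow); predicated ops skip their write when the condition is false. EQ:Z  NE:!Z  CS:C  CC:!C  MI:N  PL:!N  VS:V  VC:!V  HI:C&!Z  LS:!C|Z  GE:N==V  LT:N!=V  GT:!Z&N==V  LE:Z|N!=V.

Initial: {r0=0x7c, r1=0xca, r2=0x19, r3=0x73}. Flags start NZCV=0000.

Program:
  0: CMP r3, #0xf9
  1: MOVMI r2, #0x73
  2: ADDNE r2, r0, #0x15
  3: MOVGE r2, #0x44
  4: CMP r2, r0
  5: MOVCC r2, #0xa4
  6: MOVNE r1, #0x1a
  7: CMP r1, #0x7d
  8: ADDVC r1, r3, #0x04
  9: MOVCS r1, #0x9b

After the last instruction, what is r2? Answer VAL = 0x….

VAL = 0xa4

[0] flags=0000 → (cmp)
[1] flags=0000 MI?F → skip
[2] flags=0000 NE?T → r2=0x91
[3] flags=0000 GE?T → r2=0x44
[4] flags=1000 → (cmp)
[5] flags=1000 CC?T → r2=0xa4
[6] flags=1000 NE?T → r1=0x1a
[7] flags=1000 → (cmp)
[8] flags=1000 VC?T → r1=0x77
[9] flags=1000 CS?F → skip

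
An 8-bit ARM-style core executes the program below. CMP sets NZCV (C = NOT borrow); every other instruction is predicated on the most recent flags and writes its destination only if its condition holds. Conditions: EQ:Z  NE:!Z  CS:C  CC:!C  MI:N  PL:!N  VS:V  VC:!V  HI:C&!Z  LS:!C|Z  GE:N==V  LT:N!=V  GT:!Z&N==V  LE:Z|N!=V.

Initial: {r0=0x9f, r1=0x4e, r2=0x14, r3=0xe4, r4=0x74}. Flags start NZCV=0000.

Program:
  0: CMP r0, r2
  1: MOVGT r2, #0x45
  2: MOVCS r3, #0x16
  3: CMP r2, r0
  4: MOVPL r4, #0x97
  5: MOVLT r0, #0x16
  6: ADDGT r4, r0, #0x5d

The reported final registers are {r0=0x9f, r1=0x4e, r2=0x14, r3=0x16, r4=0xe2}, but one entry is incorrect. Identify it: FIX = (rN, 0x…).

FIX = (r4, 0xfc)

0: ✓ CMP  NZCV=1010
1: · MOVGT
2: ✓ MOVCS  r3←0x16
3: ✓ CMP  NZCV=0000
4: ✓ MOVPL  r4←0x97
5: · MOVLT
6: ✓ ADDGT  r4←0xfc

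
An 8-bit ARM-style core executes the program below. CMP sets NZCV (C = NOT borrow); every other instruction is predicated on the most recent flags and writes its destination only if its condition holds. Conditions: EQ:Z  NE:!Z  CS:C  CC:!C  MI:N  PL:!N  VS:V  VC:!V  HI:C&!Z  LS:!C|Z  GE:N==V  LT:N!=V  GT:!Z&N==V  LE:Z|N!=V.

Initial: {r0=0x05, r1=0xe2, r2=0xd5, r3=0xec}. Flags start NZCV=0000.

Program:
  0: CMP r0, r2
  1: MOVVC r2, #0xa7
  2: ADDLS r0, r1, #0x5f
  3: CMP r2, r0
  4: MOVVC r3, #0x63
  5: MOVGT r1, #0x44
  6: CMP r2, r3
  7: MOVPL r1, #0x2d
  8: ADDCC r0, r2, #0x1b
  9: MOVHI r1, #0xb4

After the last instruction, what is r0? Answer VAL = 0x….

[0] flags=0000 → (cmp)
[1] flags=0000 VC?T → r2=0xa7
[2] flags=0000 LS?T → r0=0x41
[3] flags=0011 → (cmp)
[4] flags=0011 VC?F → skip
[5] flags=0011 GT?F → skip
[6] flags=1000 → (cmp)
[7] flags=1000 PL?F → skip
[8] flags=1000 CC?T → r0=0xc2
[9] flags=1000 HI?F → skip

VAL = 0xc2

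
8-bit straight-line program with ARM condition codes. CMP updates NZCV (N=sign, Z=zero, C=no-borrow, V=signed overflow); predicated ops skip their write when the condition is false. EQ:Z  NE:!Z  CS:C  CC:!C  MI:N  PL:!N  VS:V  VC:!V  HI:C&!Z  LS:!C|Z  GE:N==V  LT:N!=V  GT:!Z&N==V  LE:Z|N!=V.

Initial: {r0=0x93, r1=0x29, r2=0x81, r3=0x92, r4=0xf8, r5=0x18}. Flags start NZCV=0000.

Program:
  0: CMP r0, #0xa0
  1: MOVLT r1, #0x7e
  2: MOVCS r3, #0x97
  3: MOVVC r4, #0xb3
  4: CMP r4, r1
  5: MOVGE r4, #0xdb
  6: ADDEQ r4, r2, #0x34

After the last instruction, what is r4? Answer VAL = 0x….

0: ✓ CMP  NZCV=1000
1: ✓ MOVLT  r1←0x7e
2: · MOVCS
3: ✓ MOVVC  r4←0xb3
4: ✓ CMP  NZCV=0011
5: · MOVGE
6: · ADDEQ

VAL = 0xb3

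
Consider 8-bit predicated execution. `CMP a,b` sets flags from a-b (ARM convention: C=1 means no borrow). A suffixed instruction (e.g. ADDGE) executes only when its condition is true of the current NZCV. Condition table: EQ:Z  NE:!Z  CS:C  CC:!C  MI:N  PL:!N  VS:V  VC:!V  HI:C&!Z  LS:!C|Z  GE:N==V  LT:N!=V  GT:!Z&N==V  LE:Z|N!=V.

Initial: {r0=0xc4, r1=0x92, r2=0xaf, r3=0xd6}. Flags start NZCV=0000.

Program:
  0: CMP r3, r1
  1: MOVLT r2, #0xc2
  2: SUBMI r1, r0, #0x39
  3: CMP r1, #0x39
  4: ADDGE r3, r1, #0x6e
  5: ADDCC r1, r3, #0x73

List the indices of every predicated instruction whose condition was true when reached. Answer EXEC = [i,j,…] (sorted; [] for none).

[0] flags=0010 → (cmp)
[1] flags=0010 LT?F → skip
[2] flags=0010 MI?F → skip
[3] flags=0011 → (cmp)
[4] flags=0011 GE?F → skip
[5] flags=0011 CC?F → skip

EXEC = []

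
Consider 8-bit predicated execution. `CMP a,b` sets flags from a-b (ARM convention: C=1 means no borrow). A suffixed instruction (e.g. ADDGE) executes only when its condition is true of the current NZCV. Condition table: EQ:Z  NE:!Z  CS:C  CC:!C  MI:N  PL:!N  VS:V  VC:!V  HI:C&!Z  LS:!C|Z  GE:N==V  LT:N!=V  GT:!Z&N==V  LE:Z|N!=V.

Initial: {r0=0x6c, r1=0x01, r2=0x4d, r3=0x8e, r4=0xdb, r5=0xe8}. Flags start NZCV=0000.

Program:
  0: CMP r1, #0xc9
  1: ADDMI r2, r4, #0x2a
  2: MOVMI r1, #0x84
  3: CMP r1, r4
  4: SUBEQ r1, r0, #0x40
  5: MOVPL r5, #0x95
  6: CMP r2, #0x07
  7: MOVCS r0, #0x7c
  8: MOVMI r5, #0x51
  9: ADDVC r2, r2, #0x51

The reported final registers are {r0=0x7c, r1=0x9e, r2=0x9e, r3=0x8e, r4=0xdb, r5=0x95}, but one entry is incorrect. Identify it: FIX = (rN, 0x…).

[0] flags=0000 → (cmp)
[1] flags=0000 MI?F → skip
[2] flags=0000 MI?F → skip
[3] flags=0000 → (cmp)
[4] flags=0000 EQ?F → skip
[5] flags=0000 PL?T → r5=0x95
[6] flags=0010 → (cmp)
[7] flags=0010 CS?T → r0=0x7c
[8] flags=0010 MI?F → skip
[9] flags=0010 VC?T → r2=0x9e

FIX = (r1, 0x01)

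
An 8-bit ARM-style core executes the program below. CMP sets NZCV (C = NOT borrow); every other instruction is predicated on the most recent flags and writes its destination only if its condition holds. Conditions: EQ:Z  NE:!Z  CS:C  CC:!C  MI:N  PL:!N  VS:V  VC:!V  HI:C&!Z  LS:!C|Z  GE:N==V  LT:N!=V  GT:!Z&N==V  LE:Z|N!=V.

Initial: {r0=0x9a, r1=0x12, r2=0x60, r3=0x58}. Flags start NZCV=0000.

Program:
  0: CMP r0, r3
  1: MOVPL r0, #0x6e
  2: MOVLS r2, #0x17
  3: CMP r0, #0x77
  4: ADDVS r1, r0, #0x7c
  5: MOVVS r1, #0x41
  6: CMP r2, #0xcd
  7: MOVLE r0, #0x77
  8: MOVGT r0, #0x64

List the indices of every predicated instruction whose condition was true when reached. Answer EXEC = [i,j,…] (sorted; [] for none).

EXEC = [1,8]

0: ✓ CMP  NZCV=0011
1: ✓ MOVPL  r0←0x6e
2: · MOVLS
3: ✓ CMP  NZCV=1000
4: · ADDVS
5: · MOVVS
6: ✓ CMP  NZCV=1001
7: · MOVLE
8: ✓ MOVGT  r0←0x64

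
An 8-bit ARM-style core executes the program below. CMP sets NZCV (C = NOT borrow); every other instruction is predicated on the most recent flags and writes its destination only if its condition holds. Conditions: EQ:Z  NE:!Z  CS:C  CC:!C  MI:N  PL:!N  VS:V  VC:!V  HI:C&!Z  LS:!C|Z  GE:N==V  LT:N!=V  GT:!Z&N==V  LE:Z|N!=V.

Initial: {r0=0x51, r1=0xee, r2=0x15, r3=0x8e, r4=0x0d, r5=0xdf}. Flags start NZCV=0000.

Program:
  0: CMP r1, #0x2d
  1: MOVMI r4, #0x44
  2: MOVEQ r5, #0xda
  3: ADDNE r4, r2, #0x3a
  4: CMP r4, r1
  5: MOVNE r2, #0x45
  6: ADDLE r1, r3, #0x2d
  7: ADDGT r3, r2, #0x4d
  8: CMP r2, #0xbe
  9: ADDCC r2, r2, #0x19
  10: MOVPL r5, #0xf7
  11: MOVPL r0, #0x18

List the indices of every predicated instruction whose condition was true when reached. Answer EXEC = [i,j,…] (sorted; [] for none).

EXEC = [1,3,5,7,9]

0: ✓ CMP  NZCV=1010
1: ✓ MOVMI  r4←0x44
2: · MOVEQ
3: ✓ ADDNE  r4←0x4f
4: ✓ CMP  NZCV=0000
5: ✓ MOVNE  r2←0x45
6: · ADDLE
7: ✓ ADDGT  r3←0x92
8: ✓ CMP  NZCV=1001
9: ✓ ADDCC  r2←0x5e
10: · MOVPL
11: · MOVPL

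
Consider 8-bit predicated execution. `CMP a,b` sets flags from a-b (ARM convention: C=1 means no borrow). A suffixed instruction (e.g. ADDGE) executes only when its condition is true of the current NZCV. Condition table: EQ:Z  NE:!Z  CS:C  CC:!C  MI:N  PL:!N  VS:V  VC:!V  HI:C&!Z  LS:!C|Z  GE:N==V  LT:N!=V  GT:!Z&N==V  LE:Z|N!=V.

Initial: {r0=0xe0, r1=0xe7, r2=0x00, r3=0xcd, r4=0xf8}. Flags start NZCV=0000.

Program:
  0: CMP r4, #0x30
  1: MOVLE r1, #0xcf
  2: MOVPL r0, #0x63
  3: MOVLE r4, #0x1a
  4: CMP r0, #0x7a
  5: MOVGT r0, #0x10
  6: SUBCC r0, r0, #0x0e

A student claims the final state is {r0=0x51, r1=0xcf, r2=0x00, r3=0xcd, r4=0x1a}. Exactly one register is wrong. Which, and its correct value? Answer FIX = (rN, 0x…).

[0] flags=1010 → (cmp)
[1] flags=1010 LE?T → r1=0xcf
[2] flags=1010 PL?F → skip
[3] flags=1010 LE?T → r4=0x1a
[4] flags=0011 → (cmp)
[5] flags=0011 GT?F → skip
[6] flags=0011 CC?F → skip

FIX = (r0, 0xe0)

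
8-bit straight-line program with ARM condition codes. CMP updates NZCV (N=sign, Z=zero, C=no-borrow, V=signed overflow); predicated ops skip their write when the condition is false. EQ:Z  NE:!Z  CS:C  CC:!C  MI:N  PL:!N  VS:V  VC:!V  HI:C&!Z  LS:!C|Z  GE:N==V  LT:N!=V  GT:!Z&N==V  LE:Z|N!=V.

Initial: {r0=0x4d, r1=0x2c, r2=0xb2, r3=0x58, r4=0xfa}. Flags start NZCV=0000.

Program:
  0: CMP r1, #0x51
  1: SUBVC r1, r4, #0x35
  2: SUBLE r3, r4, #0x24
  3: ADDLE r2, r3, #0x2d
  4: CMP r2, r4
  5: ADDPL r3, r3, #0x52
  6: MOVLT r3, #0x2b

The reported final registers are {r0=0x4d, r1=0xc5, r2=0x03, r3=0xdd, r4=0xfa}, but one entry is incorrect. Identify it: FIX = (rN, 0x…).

FIX = (r3, 0x28)

0: ✓ CMP  NZCV=1000
1: ✓ SUBVC  r1←0xc5
2: ✓ SUBLE  r3←0xd6
3: ✓ ADDLE  r2←0x03
4: ✓ CMP  NZCV=0000
5: ✓ ADDPL  r3←0x28
6: · MOVLT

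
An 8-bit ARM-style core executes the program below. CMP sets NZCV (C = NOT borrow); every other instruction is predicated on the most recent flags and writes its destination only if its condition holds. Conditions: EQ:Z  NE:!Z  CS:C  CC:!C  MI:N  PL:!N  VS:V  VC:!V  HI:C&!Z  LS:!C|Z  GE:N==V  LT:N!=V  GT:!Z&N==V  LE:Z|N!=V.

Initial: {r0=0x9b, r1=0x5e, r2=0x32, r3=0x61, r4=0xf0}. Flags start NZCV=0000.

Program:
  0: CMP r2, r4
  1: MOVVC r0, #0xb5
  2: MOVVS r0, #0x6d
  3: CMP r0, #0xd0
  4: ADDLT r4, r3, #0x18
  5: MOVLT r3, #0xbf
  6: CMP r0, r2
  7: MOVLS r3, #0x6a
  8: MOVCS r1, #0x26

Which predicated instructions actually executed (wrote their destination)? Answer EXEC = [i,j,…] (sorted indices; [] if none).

[0] flags=0000 → (cmp)
[1] flags=0000 VC?T → r0=0xb5
[2] flags=0000 VS?F → skip
[3] flags=1000 → (cmp)
[4] flags=1000 LT?T → r4=0x79
[5] flags=1000 LT?T → r3=0xbf
[6] flags=1010 → (cmp)
[7] flags=1010 LS?F → skip
[8] flags=1010 CS?T → r1=0x26

EXEC = [1,4,5,8]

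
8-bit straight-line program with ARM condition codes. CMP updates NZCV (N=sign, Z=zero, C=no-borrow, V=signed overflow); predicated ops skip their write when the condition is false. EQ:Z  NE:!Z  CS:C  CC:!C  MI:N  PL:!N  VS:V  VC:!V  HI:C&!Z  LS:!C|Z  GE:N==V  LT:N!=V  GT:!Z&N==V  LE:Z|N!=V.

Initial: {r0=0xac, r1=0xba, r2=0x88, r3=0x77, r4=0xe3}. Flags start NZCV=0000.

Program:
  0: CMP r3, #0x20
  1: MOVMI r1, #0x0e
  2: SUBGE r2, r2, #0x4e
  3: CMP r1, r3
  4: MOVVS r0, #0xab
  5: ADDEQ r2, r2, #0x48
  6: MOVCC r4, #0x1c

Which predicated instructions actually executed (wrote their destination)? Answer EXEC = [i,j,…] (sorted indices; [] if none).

EXEC = [2,4]

0: ✓ CMP  NZCV=0010
1: · MOVMI
2: ✓ SUBGE  r2←0x3a
3: ✓ CMP  NZCV=0011
4: ✓ MOVVS  r0←0xab
5: · ADDEQ
6: · MOVCC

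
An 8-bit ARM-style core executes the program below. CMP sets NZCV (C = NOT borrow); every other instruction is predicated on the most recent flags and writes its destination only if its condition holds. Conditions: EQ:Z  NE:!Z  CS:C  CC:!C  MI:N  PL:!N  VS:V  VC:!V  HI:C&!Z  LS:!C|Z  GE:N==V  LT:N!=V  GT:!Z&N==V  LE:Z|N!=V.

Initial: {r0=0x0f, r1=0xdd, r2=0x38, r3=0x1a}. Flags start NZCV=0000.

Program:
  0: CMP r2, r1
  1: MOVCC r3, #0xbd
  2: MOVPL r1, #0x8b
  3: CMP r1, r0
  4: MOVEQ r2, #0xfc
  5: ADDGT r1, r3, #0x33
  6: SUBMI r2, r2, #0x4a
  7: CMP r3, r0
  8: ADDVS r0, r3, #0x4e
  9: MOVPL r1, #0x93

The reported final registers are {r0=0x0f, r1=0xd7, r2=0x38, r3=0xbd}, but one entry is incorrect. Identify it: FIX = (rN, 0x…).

0: ✓ CMP  NZCV=0000
1: ✓ MOVCC  r3←0xbd
2: ✓ MOVPL  r1←0x8b
3: ✓ CMP  NZCV=0011
4: · MOVEQ
5: · ADDGT
6: · SUBMI
7: ✓ CMP  NZCV=1010
8: · ADDVS
9: · MOVPL

FIX = (r1, 0x8b)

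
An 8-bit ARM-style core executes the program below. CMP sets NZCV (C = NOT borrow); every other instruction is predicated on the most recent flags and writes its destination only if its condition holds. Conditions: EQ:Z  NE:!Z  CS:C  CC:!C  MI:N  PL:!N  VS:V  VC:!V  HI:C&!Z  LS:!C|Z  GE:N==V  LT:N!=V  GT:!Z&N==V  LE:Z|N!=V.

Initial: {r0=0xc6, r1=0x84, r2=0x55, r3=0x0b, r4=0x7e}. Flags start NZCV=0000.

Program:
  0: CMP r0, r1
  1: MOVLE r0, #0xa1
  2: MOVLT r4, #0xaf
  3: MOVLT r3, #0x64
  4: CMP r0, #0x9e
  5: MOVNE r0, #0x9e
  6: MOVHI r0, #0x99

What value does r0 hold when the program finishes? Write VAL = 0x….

[0] flags=0010 → (cmp)
[1] flags=0010 LE?F → skip
[2] flags=0010 LT?F → skip
[3] flags=0010 LT?F → skip
[4] flags=0010 → (cmp)
[5] flags=0010 NE?T → r0=0x9e
[6] flags=0010 HI?T → r0=0x99

VAL = 0x99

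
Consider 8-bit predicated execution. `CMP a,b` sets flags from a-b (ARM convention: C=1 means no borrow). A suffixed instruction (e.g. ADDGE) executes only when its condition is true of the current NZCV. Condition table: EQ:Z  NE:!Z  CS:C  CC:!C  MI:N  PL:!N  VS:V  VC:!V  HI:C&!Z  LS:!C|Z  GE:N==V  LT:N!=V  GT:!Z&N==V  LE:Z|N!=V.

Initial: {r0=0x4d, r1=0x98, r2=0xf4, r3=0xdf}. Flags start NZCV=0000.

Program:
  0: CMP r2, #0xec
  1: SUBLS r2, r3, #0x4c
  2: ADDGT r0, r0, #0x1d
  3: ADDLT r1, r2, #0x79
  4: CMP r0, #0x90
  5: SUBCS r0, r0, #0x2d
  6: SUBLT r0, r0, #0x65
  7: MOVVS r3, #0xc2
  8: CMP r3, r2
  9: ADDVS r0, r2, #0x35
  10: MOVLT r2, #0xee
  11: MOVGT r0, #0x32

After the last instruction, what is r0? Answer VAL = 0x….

[0] flags=0010 → (cmp)
[1] flags=0010 LS?F → skip
[2] flags=0010 GT?T → r0=0x6a
[3] flags=0010 LT?F → skip
[4] flags=1001 → (cmp)
[5] flags=1001 CS?F → skip
[6] flags=1001 LT?F → skip
[7] flags=1001 VS?T → r3=0xc2
[8] flags=1000 → (cmp)
[9] flags=1000 VS?F → skip
[10] flags=1000 LT?T → r2=0xee
[11] flags=1000 GT?F → skip

VAL = 0x6a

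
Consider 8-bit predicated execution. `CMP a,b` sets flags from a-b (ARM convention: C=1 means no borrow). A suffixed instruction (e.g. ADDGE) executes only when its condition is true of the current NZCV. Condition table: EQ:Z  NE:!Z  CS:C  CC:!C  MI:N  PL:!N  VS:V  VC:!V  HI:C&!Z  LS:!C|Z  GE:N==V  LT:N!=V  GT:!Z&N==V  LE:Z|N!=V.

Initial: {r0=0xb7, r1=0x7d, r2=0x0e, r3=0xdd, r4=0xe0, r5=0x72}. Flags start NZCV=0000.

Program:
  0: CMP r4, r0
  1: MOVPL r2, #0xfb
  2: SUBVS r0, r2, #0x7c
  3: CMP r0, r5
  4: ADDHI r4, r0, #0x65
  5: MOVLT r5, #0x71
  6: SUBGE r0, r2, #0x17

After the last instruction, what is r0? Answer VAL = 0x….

VAL = 0xb7

0: ✓ CMP  NZCV=0010
1: ✓ MOVPL  r2←0xfb
2: · SUBVS
3: ✓ CMP  NZCV=0011
4: ✓ ADDHI  r4←0x1c
5: ✓ MOVLT  r5←0x71
6: · SUBGE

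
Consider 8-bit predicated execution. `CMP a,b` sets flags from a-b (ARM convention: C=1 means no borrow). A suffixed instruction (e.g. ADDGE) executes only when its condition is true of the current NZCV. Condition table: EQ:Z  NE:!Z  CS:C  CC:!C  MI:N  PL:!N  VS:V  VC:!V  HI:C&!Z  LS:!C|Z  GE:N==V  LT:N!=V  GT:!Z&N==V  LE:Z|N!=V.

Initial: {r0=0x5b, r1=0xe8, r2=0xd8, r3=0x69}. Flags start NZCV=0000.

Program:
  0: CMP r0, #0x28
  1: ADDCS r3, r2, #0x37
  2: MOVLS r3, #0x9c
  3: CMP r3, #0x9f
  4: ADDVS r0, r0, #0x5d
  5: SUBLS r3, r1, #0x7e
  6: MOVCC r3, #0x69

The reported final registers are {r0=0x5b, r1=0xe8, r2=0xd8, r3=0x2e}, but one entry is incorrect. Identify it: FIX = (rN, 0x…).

FIX = (r3, 0x69)

0: ✓ CMP  NZCV=0010
1: ✓ ADDCS  r3←0x0f
2: · MOVLS
3: ✓ CMP  NZCV=0000
4: · ADDVS
5: ✓ SUBLS  r3←0x6a
6: ✓ MOVCC  r3←0x69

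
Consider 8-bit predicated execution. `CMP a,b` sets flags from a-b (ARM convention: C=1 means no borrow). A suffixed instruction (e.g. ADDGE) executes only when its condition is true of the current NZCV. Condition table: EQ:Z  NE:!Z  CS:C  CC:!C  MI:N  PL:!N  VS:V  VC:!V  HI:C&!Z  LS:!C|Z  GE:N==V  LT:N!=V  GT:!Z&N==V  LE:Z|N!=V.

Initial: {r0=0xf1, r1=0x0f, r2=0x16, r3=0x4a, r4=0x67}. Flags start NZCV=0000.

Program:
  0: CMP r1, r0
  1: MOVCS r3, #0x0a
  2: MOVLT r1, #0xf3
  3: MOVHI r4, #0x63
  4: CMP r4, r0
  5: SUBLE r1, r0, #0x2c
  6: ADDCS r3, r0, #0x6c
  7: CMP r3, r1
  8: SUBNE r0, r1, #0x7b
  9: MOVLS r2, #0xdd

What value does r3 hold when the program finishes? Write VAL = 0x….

VAL = 0x4a

0: ✓ CMP  NZCV=0000
1: · MOVCS
2: · MOVLT
3: · MOVHI
4: ✓ CMP  NZCV=0000
5: · SUBLE
6: · ADDCS
7: ✓ CMP  NZCV=0010
8: ✓ SUBNE  r0←0x94
9: · MOVLS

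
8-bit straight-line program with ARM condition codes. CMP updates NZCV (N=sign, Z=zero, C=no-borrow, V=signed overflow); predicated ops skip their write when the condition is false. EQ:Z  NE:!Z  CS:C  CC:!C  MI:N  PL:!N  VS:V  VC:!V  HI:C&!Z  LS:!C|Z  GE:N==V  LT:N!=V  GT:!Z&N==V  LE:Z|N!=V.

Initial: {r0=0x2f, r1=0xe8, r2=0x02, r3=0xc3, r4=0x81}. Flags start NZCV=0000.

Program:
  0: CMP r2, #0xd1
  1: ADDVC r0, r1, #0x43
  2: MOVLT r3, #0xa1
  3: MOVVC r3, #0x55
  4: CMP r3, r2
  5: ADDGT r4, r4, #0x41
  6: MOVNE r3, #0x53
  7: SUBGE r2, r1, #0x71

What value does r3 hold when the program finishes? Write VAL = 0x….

VAL = 0x53

[0] flags=0000 → (cmp)
[1] flags=0000 VC?T → r0=0x2b
[2] flags=0000 LT?F → skip
[3] flags=0000 VC?T → r3=0x55
[4] flags=0010 → (cmp)
[5] flags=0010 GT?T → r4=0xc2
[6] flags=0010 NE?T → r3=0x53
[7] flags=0010 GE?T → r2=0x77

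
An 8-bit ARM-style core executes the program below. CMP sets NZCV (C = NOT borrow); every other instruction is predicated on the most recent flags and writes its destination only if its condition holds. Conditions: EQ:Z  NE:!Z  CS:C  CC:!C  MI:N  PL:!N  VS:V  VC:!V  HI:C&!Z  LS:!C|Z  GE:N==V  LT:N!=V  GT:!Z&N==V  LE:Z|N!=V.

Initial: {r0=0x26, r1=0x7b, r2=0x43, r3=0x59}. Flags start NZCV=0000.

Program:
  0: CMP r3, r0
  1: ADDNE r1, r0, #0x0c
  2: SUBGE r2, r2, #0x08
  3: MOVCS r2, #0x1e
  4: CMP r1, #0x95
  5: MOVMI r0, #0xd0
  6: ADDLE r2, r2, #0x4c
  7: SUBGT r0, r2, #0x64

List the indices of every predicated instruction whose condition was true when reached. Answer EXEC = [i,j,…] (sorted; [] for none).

[0] flags=0010 → (cmp)
[1] flags=0010 NE?T → r1=0x32
[2] flags=0010 GE?T → r2=0x3b
[3] flags=0010 CS?T → r2=0x1e
[4] flags=1001 → (cmp)
[5] flags=1001 MI?T → r0=0xd0
[6] flags=1001 LE?F → skip
[7] flags=1001 GT?T → r0=0xba

EXEC = [1,2,3,5,7]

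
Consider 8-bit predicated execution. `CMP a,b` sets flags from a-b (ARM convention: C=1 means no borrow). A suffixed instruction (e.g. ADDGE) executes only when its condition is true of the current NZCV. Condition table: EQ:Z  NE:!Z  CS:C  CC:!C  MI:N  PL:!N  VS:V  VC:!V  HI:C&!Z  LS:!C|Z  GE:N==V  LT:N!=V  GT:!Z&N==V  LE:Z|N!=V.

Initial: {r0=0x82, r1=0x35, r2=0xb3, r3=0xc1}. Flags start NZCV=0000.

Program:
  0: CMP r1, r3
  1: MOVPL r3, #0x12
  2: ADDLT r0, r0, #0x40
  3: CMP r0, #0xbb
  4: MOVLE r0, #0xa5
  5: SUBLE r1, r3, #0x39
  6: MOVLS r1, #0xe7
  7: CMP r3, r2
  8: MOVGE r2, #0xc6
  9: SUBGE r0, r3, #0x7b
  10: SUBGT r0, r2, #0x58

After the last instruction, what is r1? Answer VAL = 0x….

VAL = 0xe7

0: ✓ CMP  NZCV=0000
1: ✓ MOVPL  r3←0x12
2: · ADDLT
3: ✓ CMP  NZCV=1000
4: ✓ MOVLE  r0←0xa5
5: ✓ SUBLE  r1←0xd9
6: ✓ MOVLS  r1←0xe7
7: ✓ CMP  NZCV=0000
8: ✓ MOVGE  r2←0xc6
9: ✓ SUBGE  r0←0x97
10: ✓ SUBGT  r0←0x6e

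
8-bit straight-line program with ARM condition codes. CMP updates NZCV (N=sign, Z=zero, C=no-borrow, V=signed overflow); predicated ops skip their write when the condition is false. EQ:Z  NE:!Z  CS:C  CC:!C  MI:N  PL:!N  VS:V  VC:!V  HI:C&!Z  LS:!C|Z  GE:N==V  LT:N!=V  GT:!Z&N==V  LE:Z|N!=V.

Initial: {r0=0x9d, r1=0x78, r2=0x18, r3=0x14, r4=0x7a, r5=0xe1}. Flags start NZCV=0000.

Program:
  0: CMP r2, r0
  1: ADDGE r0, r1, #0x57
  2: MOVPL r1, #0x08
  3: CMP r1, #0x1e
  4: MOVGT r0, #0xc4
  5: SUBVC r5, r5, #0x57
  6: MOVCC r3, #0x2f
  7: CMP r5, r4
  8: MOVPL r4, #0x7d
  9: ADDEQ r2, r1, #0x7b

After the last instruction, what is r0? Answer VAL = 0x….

0: ✓ CMP  NZCV=0000
1: ✓ ADDGE  r0←0xcf
2: ✓ MOVPL  r1←0x08
3: ✓ CMP  NZCV=1000
4: · MOVGT
5: ✓ SUBVC  r5←0x8a
6: ✓ MOVCC  r3←0x2f
7: ✓ CMP  NZCV=0011
8: ✓ MOVPL  r4←0x7d
9: · ADDEQ

VAL = 0xcf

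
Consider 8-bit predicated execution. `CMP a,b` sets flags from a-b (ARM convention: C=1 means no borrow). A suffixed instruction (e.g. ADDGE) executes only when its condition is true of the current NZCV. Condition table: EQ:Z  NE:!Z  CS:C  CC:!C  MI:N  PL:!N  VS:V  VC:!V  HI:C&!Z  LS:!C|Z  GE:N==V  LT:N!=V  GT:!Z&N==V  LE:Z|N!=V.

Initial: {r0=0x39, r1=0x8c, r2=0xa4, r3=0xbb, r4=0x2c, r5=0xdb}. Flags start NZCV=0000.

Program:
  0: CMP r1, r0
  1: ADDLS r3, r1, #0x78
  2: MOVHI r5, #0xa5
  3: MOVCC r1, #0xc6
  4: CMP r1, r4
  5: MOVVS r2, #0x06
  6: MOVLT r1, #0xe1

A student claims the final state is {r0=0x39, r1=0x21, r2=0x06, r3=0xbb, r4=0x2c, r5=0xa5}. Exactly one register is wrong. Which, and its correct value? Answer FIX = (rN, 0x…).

FIX = (r1, 0xe1)

[0] flags=0011 → (cmp)
[1] flags=0011 LS?F → skip
[2] flags=0011 HI?T → r5=0xa5
[3] flags=0011 CC?F → skip
[4] flags=0011 → (cmp)
[5] flags=0011 VS?T → r2=0x06
[6] flags=0011 LT?T → r1=0xe1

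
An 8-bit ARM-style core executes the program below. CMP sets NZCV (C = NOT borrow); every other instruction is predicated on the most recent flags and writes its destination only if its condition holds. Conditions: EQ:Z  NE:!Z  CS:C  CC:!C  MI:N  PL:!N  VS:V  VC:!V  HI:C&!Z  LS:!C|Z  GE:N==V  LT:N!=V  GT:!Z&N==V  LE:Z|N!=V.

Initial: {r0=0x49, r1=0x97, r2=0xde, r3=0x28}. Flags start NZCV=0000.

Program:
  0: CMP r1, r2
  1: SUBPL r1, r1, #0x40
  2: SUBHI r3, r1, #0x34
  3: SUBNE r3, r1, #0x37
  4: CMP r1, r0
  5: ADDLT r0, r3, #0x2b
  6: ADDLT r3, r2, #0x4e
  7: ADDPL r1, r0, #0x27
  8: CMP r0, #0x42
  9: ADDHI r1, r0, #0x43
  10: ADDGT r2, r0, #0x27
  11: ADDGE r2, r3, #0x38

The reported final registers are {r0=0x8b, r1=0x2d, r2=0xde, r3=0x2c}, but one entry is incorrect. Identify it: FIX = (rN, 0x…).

[0] flags=1000 → (cmp)
[1] flags=1000 PL?F → skip
[2] flags=1000 HI?F → skip
[3] flags=1000 NE?T → r3=0x60
[4] flags=0011 → (cmp)
[5] flags=0011 LT?T → r0=0x8b
[6] flags=0011 LT?T → r3=0x2c
[7] flags=0011 PL?T → r1=0xb2
[8] flags=0011 → (cmp)
[9] flags=0011 HI?T → r1=0xce
[10] flags=0011 GT?F → skip
[11] flags=0011 GE?F → skip

FIX = (r1, 0xce)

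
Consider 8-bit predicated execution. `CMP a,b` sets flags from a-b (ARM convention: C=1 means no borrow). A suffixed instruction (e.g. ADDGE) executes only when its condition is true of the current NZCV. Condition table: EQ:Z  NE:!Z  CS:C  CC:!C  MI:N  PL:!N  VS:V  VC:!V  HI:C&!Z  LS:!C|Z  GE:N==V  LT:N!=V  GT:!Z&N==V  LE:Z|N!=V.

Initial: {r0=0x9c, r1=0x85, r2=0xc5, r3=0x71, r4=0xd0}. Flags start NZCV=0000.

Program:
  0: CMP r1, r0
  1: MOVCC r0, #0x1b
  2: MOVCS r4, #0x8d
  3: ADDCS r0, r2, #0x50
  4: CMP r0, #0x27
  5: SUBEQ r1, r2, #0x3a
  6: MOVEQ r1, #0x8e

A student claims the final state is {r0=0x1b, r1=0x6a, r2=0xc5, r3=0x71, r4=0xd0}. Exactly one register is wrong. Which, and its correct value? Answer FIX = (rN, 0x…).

FIX = (r1, 0x85)

0: ✓ CMP  NZCV=1000
1: ✓ MOVCC  r0←0x1b
2: · MOVCS
3: · ADDCS
4: ✓ CMP  NZCV=1000
5: · SUBEQ
6: · MOVEQ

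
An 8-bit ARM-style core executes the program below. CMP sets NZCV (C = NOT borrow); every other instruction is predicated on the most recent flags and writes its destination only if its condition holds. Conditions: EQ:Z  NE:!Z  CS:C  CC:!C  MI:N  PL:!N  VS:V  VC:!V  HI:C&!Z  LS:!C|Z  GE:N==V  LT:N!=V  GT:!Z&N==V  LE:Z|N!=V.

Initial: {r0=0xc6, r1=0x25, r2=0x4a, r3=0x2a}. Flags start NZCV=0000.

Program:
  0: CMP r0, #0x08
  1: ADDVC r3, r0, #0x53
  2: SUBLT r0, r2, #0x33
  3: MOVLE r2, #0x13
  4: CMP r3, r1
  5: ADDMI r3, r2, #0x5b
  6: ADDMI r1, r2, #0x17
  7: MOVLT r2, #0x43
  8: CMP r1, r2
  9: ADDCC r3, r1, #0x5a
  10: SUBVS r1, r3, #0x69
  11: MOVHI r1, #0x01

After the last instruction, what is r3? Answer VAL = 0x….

0: ✓ CMP  NZCV=1010
1: ✓ ADDVC  r3←0x19
2: ✓ SUBLT  r0←0x17
3: ✓ MOVLE  r2←0x13
4: ✓ CMP  NZCV=1000
5: ✓ ADDMI  r3←0x6e
6: ✓ ADDMI  r1←0x2a
7: ✓ MOVLT  r2←0x43
8: ✓ CMP  NZCV=1000
9: ✓ ADDCC  r3←0x84
10: · SUBVS
11: · MOVHI

VAL = 0x84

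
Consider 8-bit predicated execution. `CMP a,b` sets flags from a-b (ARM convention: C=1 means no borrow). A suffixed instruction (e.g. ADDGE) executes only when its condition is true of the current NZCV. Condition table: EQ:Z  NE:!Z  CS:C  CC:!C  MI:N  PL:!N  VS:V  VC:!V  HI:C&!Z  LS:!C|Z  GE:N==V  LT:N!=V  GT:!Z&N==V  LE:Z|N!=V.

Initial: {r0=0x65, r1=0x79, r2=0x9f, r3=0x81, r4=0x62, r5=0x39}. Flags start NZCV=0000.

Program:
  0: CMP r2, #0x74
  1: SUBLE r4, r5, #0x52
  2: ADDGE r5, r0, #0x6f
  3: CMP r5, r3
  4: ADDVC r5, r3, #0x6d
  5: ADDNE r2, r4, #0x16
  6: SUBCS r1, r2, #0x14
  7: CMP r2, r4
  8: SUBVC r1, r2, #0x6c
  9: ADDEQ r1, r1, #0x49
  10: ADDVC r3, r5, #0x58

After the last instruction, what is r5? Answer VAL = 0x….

0: ✓ CMP  NZCV=0011
1: ✓ SUBLE  r4←0xe7
2: · ADDGE
3: ✓ CMP  NZCV=1001
4: · ADDVC
5: ✓ ADDNE  r2←0xfd
6: · SUBCS
7: ✓ CMP  NZCV=0010
8: ✓ SUBVC  r1←0x91
9: · ADDEQ
10: ✓ ADDVC  r3←0x91

VAL = 0x39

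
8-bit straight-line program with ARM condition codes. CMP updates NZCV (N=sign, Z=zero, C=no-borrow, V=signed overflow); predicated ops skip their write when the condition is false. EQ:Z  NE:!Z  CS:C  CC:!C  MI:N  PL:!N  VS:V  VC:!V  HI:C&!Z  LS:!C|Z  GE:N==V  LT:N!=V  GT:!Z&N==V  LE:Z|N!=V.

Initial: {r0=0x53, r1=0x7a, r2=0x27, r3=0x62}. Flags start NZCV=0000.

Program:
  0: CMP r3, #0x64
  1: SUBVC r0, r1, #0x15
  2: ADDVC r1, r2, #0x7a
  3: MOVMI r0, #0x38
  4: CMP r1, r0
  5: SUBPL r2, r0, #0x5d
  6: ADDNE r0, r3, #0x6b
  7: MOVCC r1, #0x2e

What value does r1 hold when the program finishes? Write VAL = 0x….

VAL = 0xa1

[0] flags=1000 → (cmp)
[1] flags=1000 VC?T → r0=0x65
[2] flags=1000 VC?T → r1=0xa1
[3] flags=1000 MI?T → r0=0x38
[4] flags=0011 → (cmp)
[5] flags=0011 PL?T → r2=0xdb
[6] flags=0011 NE?T → r0=0xcd
[7] flags=0011 CC?F → skip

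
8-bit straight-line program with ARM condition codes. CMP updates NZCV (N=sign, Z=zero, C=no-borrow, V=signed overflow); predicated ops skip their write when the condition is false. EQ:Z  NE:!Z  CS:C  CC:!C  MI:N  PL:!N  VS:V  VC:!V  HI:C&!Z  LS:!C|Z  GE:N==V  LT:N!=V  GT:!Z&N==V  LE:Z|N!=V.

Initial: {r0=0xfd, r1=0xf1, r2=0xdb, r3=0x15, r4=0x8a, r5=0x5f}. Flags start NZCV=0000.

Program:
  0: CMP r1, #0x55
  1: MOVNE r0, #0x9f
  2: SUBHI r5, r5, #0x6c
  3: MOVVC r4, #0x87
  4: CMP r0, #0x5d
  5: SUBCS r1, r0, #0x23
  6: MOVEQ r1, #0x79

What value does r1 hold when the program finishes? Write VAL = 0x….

VAL = 0x7c

0: ✓ CMP  NZCV=1010
1: ✓ MOVNE  r0←0x9f
2: ✓ SUBHI  r5←0xf3
3: ✓ MOVVC  r4←0x87
4: ✓ CMP  NZCV=0011
5: ✓ SUBCS  r1←0x7c
6: · MOVEQ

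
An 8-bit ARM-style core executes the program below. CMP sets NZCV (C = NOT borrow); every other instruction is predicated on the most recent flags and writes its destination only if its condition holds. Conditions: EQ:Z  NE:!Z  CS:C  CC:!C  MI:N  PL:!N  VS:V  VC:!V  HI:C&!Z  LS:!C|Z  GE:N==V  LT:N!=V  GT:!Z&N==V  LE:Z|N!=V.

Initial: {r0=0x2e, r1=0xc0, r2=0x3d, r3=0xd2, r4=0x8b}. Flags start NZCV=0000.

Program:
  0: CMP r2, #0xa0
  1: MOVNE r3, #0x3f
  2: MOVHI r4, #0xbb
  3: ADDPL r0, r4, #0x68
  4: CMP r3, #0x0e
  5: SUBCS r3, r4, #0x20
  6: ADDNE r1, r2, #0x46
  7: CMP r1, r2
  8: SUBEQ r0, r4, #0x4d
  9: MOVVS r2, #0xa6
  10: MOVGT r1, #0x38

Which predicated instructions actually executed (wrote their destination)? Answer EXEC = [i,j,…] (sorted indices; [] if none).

0: ✓ CMP  NZCV=1001
1: ✓ MOVNE  r3←0x3f
2: · MOVHI
3: · ADDPL
4: ✓ CMP  NZCV=0010
5: ✓ SUBCS  r3←0x6b
6: ✓ ADDNE  r1←0x83
7: ✓ CMP  NZCV=0011
8: · SUBEQ
9: ✓ MOVVS  r2←0xa6
10: · MOVGT

EXEC = [1,5,6,9]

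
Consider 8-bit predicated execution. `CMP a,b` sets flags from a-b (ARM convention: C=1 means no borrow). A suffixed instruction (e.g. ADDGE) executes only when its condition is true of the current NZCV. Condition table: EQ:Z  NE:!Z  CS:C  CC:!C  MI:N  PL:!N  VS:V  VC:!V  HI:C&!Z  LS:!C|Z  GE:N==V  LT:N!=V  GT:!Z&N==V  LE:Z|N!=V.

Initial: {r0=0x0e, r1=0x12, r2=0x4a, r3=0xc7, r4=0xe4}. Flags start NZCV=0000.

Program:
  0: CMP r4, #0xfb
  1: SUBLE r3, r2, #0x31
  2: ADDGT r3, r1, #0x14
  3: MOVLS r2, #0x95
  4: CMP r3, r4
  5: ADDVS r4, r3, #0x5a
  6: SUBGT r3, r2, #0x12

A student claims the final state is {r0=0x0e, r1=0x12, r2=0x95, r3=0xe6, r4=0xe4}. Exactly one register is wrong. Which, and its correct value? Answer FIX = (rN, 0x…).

FIX = (r3, 0x83)

[0] flags=1000 → (cmp)
[1] flags=1000 LE?T → r3=0x19
[2] flags=1000 GT?F → skip
[3] flags=1000 LS?T → r2=0x95
[4] flags=0000 → (cmp)
[5] flags=0000 VS?F → skip
[6] flags=0000 GT?T → r3=0x83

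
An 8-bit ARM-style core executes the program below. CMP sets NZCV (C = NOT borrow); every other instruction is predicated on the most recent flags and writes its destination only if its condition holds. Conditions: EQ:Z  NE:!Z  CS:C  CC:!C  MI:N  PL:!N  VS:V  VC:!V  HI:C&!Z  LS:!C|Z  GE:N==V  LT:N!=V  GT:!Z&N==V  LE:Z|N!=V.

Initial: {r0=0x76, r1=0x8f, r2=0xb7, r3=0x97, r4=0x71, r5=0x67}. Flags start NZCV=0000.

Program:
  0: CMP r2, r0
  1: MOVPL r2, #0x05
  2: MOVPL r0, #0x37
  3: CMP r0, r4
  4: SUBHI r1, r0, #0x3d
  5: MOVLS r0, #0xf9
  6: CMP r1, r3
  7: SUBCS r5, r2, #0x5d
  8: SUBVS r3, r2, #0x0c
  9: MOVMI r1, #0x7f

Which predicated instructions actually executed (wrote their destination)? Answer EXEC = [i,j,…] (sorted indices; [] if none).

EXEC = [1,2,5,9]

0: ✓ CMP  NZCV=0011
1: ✓ MOVPL  r2←0x05
2: ✓ MOVPL  r0←0x37
3: ✓ CMP  NZCV=1000
4: · SUBHI
5: ✓ MOVLS  r0←0xf9
6: ✓ CMP  NZCV=1000
7: · SUBCS
8: · SUBVS
9: ✓ MOVMI  r1←0x7f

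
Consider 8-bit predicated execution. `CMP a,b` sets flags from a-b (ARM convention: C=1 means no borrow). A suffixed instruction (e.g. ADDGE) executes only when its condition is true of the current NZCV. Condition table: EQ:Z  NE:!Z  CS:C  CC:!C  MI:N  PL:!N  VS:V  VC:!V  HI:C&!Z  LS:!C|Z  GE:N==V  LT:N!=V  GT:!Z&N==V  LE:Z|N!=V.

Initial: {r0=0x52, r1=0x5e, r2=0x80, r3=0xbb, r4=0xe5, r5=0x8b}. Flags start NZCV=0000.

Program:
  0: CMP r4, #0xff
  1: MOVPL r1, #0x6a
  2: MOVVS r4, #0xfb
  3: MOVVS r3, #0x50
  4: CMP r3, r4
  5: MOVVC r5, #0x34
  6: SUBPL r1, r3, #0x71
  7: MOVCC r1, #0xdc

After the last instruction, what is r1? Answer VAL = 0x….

VAL = 0xdc

0: ✓ CMP  NZCV=1000
1: · MOVPL
2: · MOVVS
3: · MOVVS
4: ✓ CMP  NZCV=1000
5: ✓ MOVVC  r5←0x34
6: · SUBPL
7: ✓ MOVCC  r1←0xdc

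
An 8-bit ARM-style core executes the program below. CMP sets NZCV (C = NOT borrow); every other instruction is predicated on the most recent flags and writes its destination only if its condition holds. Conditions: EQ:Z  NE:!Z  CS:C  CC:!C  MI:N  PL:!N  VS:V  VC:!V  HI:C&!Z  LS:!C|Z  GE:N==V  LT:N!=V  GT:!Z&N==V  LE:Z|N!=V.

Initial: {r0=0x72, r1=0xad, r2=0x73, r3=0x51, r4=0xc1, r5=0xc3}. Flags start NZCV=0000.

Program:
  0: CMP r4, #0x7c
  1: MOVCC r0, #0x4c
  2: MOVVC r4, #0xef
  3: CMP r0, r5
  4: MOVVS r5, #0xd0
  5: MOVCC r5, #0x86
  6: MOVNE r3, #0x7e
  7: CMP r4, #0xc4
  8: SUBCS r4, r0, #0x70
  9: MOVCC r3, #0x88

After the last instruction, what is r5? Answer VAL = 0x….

VAL = 0x86

[0] flags=0011 → (cmp)
[1] flags=0011 CC?F → skip
[2] flags=0011 VC?F → skip
[3] flags=1001 → (cmp)
[4] flags=1001 VS?T → r5=0xd0
[5] flags=1001 CC?T → r5=0x86
[6] flags=1001 NE?T → r3=0x7e
[7] flags=1000 → (cmp)
[8] flags=1000 CS?F → skip
[9] flags=1000 CC?T → r3=0x88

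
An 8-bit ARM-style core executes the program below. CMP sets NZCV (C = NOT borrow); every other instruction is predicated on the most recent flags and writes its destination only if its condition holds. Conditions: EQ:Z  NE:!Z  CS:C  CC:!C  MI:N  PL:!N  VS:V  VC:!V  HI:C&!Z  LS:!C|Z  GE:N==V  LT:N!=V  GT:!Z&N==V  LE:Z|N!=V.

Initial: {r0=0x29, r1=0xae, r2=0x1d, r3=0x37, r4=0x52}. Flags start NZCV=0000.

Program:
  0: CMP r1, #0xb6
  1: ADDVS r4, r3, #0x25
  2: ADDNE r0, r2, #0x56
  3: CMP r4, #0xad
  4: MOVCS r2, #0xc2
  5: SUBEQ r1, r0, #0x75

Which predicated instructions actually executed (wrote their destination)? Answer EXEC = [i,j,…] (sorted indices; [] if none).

EXEC = [2]

[0] flags=1000 → (cmp)
[1] flags=1000 VS?F → skip
[2] flags=1000 NE?T → r0=0x73
[3] flags=1001 → (cmp)
[4] flags=1001 CS?F → skip
[5] flags=1001 EQ?F → skip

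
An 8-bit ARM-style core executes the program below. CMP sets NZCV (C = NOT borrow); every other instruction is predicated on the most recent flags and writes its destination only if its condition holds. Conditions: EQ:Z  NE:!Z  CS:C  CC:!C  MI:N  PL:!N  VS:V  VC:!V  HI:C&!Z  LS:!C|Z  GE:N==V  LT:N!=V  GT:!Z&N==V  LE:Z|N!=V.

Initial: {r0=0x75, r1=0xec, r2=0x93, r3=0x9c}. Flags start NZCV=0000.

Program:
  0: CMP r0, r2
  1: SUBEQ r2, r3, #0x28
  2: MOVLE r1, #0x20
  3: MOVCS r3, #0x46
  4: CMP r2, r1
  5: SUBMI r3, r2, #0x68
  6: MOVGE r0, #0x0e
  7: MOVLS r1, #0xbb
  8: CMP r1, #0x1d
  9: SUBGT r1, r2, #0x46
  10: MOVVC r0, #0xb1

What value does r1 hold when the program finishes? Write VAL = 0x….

VAL = 0xbb

[0] flags=1001 → (cmp)
[1] flags=1001 EQ?F → skip
[2] flags=1001 LE?F → skip
[3] flags=1001 CS?F → skip
[4] flags=1000 → (cmp)
[5] flags=1000 MI?T → r3=0x2b
[6] flags=1000 GE?F → skip
[7] flags=1000 LS?T → r1=0xbb
[8] flags=1010 → (cmp)
[9] flags=1010 GT?F → skip
[10] flags=1010 VC?T → r0=0xb1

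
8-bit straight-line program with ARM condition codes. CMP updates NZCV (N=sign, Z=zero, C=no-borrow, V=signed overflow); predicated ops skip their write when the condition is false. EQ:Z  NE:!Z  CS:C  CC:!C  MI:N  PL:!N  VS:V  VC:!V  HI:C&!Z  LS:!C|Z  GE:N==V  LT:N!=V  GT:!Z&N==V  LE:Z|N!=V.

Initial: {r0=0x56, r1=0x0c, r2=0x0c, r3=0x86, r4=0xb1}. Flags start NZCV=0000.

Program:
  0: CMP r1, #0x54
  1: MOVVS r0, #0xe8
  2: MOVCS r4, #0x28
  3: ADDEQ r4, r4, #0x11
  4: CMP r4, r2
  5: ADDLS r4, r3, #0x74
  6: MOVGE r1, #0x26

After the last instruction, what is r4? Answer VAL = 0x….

VAL = 0xb1

0: ✓ CMP  NZCV=1000
1: · MOVVS
2: · MOVCS
3: · ADDEQ
4: ✓ CMP  NZCV=1010
5: · ADDLS
6: · MOVGE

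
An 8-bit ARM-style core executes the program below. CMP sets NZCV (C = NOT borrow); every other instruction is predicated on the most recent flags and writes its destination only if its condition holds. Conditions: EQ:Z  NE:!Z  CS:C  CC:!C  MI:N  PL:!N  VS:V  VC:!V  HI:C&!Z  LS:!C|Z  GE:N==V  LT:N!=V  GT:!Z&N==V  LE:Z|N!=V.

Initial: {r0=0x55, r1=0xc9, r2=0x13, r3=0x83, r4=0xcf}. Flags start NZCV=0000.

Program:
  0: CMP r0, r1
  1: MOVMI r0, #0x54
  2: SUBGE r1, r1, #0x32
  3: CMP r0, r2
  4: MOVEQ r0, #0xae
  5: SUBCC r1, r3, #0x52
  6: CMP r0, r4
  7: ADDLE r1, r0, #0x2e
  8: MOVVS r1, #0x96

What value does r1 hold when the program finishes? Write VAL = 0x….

0: ✓ CMP  NZCV=1001
1: ✓ MOVMI  r0←0x54
2: ✓ SUBGE  r1←0x97
3: ✓ CMP  NZCV=0010
4: · MOVEQ
5: · SUBCC
6: ✓ CMP  NZCV=1001
7: · ADDLE
8: ✓ MOVVS  r1←0x96

VAL = 0x96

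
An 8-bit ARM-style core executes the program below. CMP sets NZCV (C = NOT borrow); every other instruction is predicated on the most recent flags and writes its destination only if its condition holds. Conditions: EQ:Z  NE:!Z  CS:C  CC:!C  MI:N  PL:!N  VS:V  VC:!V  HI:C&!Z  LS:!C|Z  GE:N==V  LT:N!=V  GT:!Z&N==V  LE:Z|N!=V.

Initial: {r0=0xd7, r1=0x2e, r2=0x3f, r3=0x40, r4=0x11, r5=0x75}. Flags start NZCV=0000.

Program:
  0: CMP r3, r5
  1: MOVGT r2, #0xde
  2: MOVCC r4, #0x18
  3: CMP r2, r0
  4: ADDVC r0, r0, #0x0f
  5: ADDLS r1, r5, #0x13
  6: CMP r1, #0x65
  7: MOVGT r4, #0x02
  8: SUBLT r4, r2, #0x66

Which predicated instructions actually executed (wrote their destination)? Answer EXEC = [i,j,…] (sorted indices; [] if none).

EXEC = [2,4,5,8]

[0] flags=1000 → (cmp)
[1] flags=1000 GT?F → skip
[2] flags=1000 CC?T → r4=0x18
[3] flags=0000 → (cmp)
[4] flags=0000 VC?T → r0=0xe6
[5] flags=0000 LS?T → r1=0x88
[6] flags=0011 → (cmp)
[7] flags=0011 GT?F → skip
[8] flags=0011 LT?T → r4=0xd9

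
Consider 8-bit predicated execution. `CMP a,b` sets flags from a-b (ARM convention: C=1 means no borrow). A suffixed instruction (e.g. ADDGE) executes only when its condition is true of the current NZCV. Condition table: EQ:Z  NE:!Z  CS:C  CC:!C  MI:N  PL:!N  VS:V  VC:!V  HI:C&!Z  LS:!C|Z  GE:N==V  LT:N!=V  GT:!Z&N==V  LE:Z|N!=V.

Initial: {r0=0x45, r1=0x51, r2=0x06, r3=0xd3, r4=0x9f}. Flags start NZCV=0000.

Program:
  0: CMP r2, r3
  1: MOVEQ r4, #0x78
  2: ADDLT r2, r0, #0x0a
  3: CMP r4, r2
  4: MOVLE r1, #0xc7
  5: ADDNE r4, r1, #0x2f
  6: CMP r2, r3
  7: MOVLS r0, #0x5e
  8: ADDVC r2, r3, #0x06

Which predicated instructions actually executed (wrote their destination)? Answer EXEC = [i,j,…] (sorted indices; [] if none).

0: ✓ CMP  NZCV=0000
1: · MOVEQ
2: · ADDLT
3: ✓ CMP  NZCV=1010
4: ✓ MOVLE  r1←0xc7
5: ✓ ADDNE  r4←0xf6
6: ✓ CMP  NZCV=0000
7: ✓ MOVLS  r0←0x5e
8: ✓ ADDVC  r2←0xd9

EXEC = [4,5,7,8]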